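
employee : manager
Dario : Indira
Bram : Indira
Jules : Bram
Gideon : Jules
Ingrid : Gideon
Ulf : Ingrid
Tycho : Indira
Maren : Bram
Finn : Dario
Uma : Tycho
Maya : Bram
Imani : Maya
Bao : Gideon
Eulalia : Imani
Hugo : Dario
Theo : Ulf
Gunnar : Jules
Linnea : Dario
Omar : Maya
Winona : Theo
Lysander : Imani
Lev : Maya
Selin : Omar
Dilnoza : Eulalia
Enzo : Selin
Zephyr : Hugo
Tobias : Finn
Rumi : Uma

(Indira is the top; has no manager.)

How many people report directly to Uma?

Uma directly manages Rumi. That is 1 direct report.

1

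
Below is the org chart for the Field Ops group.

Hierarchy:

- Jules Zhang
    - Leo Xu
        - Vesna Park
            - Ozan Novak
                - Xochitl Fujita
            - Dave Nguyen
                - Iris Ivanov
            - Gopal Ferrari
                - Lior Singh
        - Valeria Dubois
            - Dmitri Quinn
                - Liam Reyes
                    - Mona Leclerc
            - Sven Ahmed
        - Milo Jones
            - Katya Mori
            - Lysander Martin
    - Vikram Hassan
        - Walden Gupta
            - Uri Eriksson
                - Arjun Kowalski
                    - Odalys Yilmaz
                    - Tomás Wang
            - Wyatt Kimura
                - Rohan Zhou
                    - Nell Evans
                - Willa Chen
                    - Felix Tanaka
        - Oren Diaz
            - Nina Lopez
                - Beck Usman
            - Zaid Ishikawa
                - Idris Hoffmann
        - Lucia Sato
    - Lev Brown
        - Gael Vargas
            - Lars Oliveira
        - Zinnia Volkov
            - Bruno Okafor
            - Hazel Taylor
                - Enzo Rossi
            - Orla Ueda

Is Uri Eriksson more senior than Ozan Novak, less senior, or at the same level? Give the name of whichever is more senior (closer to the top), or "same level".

Both Uri Eriksson and Ozan Novak are 3 levels below Jules Zhang.

same level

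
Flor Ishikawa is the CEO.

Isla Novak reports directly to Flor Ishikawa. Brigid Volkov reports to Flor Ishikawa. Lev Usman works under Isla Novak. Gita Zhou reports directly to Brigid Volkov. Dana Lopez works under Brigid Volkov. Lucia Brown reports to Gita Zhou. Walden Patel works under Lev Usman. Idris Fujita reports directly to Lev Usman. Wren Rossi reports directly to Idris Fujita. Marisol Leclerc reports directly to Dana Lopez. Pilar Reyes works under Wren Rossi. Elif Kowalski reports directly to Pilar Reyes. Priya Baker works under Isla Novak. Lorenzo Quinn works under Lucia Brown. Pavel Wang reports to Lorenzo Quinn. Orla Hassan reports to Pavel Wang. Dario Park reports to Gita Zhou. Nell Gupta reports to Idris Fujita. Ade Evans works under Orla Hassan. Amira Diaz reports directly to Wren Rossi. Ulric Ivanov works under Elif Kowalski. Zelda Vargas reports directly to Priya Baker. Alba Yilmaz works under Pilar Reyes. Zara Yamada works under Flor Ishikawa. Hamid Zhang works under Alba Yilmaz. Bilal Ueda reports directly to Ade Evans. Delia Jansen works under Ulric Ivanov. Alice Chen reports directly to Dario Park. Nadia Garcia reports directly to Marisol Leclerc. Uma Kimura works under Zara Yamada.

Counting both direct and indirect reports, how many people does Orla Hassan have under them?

Orla Hassan directly manages Ade Evans. Under Ade Evans: Bilal Ueda (1). That's 2 in total.

2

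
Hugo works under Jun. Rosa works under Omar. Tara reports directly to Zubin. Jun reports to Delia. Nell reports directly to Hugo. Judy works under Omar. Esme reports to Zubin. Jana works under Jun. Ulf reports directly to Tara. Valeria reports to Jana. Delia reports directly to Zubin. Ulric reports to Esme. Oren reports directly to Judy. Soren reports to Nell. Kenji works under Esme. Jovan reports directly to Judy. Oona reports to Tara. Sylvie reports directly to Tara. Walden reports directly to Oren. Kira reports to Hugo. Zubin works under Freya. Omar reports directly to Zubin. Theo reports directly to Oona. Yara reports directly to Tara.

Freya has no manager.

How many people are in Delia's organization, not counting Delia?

7

Delia directly manages Jun. Under Jun: Jana, Valeria, Hugo, Nell, Soren, Kira (6). That's 7 in total.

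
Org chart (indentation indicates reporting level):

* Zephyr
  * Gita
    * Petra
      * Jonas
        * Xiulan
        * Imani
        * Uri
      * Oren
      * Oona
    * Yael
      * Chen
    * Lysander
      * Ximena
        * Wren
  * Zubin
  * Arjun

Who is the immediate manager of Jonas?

Petra

Jonas reports directly to Petra.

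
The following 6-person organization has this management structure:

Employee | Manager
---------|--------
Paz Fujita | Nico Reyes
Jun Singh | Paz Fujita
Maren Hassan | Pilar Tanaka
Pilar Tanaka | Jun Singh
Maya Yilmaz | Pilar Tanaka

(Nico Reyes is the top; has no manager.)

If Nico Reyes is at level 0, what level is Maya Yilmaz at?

Chain from Maya Yilmaz up to Nico Reyes: Maya Yilmaz → Pilar Tanaka → Jun Singh → Paz Fujita → Nico Reyes. That is 4 steps up, so Maya Yilmaz is 4 levels below Nico Reyes.

4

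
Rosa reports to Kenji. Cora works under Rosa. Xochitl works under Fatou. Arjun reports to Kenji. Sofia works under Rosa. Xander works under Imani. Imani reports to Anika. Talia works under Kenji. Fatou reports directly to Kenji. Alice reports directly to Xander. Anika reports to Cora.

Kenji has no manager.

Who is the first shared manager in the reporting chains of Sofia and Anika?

Sofia's chain of managers is Rosa, Kenji. Anika's chain of managers is Cora, Rosa, Kenji. The first manager that appears in both chains is Rosa.

Rosa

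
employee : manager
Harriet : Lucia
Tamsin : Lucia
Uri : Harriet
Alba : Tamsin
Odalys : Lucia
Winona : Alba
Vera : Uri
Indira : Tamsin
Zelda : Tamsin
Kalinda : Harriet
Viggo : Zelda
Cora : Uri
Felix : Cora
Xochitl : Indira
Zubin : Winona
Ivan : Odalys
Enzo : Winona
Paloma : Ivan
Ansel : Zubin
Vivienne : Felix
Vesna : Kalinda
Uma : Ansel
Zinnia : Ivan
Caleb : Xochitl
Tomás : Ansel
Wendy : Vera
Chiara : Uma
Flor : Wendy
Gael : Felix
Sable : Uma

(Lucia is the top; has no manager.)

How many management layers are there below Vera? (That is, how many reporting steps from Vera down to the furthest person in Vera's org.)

The longest chain under Vera runs Vera → Wendy → Flor, which is 2 levels below Vera.

2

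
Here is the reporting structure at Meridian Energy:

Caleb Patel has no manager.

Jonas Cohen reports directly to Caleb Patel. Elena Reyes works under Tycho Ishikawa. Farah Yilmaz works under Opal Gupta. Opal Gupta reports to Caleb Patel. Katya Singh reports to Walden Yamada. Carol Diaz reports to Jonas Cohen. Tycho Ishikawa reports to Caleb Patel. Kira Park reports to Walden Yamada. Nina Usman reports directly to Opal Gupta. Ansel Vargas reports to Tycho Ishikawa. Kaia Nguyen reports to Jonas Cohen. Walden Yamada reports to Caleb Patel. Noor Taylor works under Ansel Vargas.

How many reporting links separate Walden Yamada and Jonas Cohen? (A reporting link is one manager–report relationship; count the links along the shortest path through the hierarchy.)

2

Walden Yamada is 1 level below Caleb Patel, and Jonas Cohen is 1 level below Caleb Patel (their lowest common manager). The shortest path runs up from Walden Yamada to Caleb Patel and back down to Jonas Cohen: 1 + 1 = 2 links.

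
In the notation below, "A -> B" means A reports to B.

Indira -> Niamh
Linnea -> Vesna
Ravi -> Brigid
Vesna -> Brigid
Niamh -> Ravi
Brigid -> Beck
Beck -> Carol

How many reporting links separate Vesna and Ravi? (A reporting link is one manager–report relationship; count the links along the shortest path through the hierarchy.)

Vesna is 1 level below Brigid, and Ravi is 1 level below Brigid (their lowest common manager). The shortest path runs up from Vesna to Brigid and back down to Ravi: 1 + 1 = 2 links.

2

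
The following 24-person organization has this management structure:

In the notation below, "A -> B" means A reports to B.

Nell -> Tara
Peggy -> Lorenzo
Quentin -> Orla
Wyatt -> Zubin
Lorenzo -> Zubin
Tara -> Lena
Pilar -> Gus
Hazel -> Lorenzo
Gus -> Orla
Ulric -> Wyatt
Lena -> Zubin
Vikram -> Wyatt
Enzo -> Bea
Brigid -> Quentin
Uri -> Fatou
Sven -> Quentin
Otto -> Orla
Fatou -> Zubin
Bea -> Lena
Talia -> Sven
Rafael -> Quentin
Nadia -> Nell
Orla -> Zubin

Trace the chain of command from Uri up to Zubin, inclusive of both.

Uri -> Fatou -> Zubin

Uri reports to Fatou. Fatou reports to Zubin. Zubin is at the top.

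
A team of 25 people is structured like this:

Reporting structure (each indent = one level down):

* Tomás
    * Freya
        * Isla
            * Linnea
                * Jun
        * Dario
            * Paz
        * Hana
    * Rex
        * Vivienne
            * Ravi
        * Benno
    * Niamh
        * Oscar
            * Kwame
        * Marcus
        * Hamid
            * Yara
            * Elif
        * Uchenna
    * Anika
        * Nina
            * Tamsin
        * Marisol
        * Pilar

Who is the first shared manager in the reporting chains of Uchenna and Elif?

Niamh

Uchenna's chain of managers is Niamh, Tomás. Elif's chain of managers is Hamid, Niamh, Tomás. The first manager that appears in both chains is Niamh.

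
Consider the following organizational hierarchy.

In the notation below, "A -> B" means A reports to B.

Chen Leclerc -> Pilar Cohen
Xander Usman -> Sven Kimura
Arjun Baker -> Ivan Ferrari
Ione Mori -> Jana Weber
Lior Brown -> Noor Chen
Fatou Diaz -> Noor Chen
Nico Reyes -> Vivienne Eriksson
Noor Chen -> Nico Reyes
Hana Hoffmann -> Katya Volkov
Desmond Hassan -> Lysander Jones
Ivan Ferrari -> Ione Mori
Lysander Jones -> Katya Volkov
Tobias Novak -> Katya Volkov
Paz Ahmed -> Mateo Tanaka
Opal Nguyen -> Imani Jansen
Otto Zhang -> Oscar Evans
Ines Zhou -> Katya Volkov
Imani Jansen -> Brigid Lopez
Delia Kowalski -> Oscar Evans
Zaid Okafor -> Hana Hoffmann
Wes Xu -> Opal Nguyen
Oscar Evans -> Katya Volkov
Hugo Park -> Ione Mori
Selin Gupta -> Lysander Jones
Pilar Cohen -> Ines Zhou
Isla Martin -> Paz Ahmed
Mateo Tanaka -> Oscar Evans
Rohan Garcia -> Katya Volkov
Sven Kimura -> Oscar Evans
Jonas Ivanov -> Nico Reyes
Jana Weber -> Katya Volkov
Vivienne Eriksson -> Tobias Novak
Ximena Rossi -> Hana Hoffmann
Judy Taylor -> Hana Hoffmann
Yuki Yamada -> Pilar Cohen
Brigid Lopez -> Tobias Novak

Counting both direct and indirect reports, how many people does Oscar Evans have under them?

7

Oscar Evans directly manages Mateo Tanaka, Sven Kimura, Otto Zhang, Delia Kowalski. Under Mateo Tanaka: Paz Ahmed, Isla Martin (2). Under Sven Kimura: Xander Usman (1). Otto Zhang has no reports. Delia Kowalski has no reports. So Oscar Evans's organization is 4 direct reports plus everyone under them: 3 + 2 + 1 + 1 = 7.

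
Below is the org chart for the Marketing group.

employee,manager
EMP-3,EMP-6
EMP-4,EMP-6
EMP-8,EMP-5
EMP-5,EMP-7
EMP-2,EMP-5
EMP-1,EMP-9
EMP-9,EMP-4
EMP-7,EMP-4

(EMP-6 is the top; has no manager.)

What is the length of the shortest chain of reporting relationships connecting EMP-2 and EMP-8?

2

EMP-2 is 1 level below EMP-5, and EMP-8 is 1 level below EMP-5 (their lowest common manager). The shortest path runs up from EMP-2 to EMP-5 and back down to EMP-8: 1 + 1 = 2 links.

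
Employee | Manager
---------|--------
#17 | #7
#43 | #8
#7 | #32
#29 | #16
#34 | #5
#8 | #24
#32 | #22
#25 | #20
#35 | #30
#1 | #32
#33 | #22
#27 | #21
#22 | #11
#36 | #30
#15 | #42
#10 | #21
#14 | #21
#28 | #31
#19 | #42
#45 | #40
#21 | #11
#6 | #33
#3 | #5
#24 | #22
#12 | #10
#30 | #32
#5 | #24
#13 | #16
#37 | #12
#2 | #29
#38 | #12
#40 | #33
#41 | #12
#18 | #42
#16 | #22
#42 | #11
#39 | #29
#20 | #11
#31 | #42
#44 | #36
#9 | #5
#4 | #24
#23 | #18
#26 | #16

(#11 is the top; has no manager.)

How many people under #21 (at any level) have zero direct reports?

The people in #21's organization with no one reporting to them are #14, #27, #41, #38, #37. That is 5.

5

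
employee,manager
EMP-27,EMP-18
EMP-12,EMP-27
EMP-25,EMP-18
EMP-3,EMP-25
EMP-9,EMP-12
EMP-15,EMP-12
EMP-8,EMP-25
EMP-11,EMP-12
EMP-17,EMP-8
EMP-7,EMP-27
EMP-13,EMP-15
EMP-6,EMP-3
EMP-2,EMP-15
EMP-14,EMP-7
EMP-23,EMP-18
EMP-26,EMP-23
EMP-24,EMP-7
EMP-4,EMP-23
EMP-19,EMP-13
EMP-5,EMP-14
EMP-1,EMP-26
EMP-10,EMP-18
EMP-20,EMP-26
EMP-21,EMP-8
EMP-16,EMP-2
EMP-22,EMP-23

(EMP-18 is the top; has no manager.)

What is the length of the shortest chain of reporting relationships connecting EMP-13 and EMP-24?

EMP-13 is 3 levels below EMP-27, and EMP-24 is 2 levels below EMP-27 (their lowest common manager). The shortest path runs up from EMP-13 to EMP-27 and back down to EMP-24: 3 + 2 = 5 links.

5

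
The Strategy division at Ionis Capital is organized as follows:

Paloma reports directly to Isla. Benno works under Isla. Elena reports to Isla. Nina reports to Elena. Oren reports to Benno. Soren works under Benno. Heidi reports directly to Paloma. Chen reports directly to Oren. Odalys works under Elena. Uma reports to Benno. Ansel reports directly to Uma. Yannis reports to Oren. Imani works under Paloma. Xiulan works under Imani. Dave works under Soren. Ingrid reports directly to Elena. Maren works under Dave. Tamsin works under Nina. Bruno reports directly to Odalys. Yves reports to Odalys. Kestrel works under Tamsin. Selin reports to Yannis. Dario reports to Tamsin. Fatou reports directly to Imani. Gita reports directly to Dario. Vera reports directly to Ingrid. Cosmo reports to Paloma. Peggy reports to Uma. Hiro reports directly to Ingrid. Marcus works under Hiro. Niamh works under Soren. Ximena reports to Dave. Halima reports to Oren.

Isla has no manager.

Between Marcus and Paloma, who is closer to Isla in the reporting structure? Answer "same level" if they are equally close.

Marcus is 4 levels below Isla; Paloma is 1. Paloma is higher.

Paloma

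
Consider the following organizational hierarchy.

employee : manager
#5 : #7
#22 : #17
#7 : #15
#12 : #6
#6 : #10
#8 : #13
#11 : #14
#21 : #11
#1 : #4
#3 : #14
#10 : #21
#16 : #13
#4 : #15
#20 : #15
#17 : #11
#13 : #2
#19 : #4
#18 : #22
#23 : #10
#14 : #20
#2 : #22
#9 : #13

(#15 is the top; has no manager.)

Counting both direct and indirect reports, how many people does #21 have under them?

4

#21 directly manages #10. Under #10: #23, #6, #12 (3). That's 4 in total.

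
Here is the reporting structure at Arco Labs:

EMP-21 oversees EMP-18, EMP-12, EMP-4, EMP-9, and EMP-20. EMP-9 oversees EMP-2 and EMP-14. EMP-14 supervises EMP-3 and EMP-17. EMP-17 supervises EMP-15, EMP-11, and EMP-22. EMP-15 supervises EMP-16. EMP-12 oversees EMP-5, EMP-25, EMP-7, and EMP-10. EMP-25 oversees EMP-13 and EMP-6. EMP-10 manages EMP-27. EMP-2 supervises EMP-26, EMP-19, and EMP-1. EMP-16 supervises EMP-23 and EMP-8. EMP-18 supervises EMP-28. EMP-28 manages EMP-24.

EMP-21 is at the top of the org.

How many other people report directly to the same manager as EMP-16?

EMP-16 reports to EMP-15, and EMP-15 has no other direct reports. EMP-16 has 0 peers.

0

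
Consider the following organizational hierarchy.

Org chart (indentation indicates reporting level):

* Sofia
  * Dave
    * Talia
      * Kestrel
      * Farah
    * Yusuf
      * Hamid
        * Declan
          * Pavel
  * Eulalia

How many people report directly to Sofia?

Sofia directly manages Dave, Eulalia. That is 2 direct reports.

2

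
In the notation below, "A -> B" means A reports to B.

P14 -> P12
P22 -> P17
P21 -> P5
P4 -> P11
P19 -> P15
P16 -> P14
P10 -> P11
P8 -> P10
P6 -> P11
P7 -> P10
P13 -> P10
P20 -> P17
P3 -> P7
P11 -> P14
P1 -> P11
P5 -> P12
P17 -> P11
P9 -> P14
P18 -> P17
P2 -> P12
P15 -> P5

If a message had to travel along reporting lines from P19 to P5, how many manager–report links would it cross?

2

P19 is in P5's organization: the chain from P19 up to P5 is P19 → P15 → P5, which is 2 links.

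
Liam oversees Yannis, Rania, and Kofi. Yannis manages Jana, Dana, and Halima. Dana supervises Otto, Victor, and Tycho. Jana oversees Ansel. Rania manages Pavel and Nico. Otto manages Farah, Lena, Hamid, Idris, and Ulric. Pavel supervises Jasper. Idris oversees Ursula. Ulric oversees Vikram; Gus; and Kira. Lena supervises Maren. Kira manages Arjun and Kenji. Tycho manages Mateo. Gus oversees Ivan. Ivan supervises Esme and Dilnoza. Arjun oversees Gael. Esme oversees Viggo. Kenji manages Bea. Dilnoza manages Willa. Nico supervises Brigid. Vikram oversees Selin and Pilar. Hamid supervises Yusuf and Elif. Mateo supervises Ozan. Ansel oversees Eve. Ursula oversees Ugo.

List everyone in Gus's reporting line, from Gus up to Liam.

Gus -> Ulric -> Otto -> Dana -> Yannis -> Liam

Gus reports to Ulric. Ulric reports to Otto. Otto reports to Dana. Dana reports to Yannis. Yannis reports to Liam. Liam is at the top.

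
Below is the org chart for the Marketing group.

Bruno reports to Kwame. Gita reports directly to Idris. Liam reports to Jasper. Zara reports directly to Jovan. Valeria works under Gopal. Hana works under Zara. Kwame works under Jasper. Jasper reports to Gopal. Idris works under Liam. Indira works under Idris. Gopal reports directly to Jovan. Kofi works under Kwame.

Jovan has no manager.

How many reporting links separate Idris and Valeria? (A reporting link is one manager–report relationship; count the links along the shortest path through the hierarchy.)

Idris is 3 levels below Gopal, and Valeria is 1 level below Gopal (their lowest common manager). The shortest path runs up from Idris to Gopal and back down to Valeria: 3 + 1 = 4 links.

4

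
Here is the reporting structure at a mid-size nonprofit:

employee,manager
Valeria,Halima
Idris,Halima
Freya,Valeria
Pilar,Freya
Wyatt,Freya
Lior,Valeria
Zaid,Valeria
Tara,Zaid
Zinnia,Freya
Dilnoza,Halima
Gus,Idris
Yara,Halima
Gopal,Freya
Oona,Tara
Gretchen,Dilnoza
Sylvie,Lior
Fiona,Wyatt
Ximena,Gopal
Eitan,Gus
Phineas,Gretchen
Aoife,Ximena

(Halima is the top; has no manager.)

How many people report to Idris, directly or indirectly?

2

Idris directly manages Gus. Under Gus: Eitan (1). That's 2 in total.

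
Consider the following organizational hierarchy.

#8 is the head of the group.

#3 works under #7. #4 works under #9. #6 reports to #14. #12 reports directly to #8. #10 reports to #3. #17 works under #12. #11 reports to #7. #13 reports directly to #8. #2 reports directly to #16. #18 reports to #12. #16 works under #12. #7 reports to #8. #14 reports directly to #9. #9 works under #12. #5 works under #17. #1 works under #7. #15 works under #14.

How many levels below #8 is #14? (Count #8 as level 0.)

Chain from #14 up to #8: #14 → #9 → #12 → #8. That is 3 steps up, so #14 is 3 levels below #8.

3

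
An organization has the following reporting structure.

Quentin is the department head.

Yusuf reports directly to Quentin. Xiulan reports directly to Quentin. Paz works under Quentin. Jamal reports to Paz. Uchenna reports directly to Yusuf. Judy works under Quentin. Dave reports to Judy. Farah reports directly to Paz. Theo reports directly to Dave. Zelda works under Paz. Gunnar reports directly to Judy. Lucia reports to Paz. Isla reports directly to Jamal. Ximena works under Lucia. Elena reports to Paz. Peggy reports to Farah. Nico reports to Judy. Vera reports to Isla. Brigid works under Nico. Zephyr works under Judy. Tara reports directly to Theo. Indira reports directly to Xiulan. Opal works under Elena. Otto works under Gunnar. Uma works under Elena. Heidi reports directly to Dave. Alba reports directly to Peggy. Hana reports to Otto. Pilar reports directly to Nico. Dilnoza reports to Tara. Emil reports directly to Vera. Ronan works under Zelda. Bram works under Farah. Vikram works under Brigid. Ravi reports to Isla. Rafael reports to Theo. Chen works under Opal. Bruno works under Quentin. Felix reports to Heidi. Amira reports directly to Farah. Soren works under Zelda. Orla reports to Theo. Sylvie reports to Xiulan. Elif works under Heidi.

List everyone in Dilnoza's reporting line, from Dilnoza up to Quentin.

Dilnoza reports to Tara. Tara reports to Theo. Theo reports to Dave. Dave reports to Judy. Judy reports to Quentin. Quentin is at the top.

Dilnoza -> Tara -> Theo -> Dave -> Judy -> Quentin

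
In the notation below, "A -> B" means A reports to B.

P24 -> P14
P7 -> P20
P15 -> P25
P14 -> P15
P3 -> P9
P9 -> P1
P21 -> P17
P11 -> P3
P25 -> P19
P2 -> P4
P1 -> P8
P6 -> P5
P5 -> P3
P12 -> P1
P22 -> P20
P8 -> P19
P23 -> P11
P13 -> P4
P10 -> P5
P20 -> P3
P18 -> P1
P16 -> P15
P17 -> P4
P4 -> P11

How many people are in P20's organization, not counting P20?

P20 directly manages P22, P7. P22 has no reports. P7 has no reports. So P20's organization is 2 direct reports plus everyone under them: 1 + 1 = 2.

2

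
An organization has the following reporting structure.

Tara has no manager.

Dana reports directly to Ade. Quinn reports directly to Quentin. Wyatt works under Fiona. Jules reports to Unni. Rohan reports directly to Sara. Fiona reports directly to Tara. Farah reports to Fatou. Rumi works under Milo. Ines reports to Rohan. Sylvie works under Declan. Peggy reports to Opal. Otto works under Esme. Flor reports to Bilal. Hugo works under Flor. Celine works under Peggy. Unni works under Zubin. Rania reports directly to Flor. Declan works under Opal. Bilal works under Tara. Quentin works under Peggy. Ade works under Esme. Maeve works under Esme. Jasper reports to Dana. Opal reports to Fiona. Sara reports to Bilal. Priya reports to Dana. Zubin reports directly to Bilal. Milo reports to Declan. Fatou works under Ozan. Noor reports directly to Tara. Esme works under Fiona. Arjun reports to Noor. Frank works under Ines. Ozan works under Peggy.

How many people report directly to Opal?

2

Opal directly manages Declan, Peggy. That is 2 direct reports.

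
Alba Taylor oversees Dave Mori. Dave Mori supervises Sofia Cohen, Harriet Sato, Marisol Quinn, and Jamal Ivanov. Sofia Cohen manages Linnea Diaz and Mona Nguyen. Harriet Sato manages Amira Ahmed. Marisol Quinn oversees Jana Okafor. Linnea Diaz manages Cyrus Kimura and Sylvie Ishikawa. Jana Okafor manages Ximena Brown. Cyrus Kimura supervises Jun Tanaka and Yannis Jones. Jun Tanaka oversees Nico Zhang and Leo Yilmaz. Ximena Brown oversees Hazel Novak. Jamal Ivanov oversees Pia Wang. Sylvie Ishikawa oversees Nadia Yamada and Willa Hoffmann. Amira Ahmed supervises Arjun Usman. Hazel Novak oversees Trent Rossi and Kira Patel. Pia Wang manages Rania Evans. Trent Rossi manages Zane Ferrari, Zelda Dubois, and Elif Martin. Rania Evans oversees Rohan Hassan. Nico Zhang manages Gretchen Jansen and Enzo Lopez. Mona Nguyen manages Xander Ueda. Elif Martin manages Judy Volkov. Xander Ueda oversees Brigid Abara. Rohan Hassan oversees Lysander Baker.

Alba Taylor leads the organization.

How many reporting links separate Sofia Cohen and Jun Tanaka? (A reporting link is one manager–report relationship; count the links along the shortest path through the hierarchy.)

3

Jun Tanaka is in Sofia Cohen's organization: the chain from Jun Tanaka up to Sofia Cohen is Jun Tanaka → Cyrus Kimura → Linnea Diaz → Sofia Cohen, which is 3 links.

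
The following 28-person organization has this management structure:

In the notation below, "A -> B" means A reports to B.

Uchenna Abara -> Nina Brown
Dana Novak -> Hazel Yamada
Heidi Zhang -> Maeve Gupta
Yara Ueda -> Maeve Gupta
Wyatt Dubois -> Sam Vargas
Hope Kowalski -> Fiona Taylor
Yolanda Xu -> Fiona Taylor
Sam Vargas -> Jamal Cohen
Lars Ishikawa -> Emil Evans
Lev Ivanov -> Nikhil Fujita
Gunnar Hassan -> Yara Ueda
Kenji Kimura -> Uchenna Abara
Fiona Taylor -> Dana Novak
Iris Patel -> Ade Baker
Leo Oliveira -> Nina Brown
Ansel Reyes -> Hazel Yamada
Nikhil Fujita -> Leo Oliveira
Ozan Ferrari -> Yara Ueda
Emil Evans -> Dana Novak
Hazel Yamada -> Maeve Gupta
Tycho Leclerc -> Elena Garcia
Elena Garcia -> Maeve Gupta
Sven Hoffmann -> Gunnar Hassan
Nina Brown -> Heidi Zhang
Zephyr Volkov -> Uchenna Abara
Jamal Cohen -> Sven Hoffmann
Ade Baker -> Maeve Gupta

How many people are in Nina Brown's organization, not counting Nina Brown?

Nina Brown directly manages Leo Oliveira, Uchenna Abara. Under Leo Oliveira: Nikhil Fujita, Lev Ivanov (2). Under Uchenna Abara: Zephyr Volkov, Kenji Kimura (2). So Nina Brown's organization is 2 direct reports plus everyone under them: 3 + 3 = 6.

6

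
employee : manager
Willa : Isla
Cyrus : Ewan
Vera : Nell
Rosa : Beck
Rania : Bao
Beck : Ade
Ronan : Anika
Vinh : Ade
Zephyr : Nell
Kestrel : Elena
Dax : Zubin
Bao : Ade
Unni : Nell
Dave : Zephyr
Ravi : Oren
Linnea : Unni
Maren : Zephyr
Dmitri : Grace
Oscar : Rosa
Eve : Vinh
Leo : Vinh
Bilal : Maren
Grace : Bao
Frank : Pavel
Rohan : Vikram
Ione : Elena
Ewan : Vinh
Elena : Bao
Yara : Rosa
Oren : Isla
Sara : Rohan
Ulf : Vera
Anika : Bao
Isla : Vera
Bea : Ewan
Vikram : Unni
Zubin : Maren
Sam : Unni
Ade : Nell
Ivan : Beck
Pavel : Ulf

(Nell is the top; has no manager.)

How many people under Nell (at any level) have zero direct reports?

21

The people in Nell's organization with no one reporting to them are Sam, Sara, Linnea, Frank, Willa, Ravi, Eve, Leo, Bea, Cyrus, Ivan, Oscar, Yara, Dmitri, Rania, Kestrel, Ione, Ronan, Dave, Bilal, Dax. That is 21.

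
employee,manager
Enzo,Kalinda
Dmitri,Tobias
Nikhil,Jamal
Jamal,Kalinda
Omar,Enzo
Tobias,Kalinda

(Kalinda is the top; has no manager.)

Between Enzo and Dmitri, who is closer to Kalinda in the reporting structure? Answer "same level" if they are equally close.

Enzo

Enzo is 1 level below Kalinda; Dmitri is 2. Enzo is higher.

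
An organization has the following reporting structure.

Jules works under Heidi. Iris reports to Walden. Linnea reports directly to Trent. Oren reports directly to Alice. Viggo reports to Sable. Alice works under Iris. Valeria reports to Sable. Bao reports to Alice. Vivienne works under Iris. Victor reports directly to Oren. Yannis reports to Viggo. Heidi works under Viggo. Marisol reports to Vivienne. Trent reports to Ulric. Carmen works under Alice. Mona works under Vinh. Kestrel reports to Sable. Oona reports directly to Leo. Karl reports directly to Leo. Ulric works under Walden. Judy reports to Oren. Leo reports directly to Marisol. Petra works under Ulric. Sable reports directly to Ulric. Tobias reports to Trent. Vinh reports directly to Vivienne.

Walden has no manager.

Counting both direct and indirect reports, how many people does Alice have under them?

5

Alice directly manages Carmen, Oren, Bao. Carmen has no reports. Under Oren: Victor, Judy (2). Bao has no reports. So Alice's organization is 3 direct reports plus everyone under them: 1 + 3 + 1 = 5.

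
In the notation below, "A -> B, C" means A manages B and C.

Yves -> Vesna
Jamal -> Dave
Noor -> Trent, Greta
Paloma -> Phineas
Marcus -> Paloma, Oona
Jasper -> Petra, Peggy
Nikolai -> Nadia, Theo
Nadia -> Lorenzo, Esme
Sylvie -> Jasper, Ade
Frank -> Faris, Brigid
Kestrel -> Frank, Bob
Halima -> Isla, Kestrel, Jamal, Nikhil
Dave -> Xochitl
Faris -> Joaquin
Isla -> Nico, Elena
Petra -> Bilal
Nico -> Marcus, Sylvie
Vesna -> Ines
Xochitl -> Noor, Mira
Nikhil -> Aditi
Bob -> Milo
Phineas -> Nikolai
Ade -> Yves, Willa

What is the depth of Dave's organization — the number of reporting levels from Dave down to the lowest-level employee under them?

3

The longest chain under Dave runs Dave → Xochitl → Noor → Greta, which is 3 levels below Dave.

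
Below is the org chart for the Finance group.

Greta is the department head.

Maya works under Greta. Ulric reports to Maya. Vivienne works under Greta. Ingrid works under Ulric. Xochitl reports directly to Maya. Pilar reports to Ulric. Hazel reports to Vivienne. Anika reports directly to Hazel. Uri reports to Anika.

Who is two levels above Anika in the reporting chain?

Anika reports to Hazel, and Hazel reports to Vivienne. So Anika's skip-level manager is Vivienne.

Vivienne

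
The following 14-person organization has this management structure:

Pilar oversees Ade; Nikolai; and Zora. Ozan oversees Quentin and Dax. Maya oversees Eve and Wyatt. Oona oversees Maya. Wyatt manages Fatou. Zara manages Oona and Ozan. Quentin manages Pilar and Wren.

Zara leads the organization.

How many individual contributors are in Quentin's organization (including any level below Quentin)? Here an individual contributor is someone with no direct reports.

4

The people in Quentin's organization with no one reporting to them are Wren, Zora, Nikolai, Ade. That is 4.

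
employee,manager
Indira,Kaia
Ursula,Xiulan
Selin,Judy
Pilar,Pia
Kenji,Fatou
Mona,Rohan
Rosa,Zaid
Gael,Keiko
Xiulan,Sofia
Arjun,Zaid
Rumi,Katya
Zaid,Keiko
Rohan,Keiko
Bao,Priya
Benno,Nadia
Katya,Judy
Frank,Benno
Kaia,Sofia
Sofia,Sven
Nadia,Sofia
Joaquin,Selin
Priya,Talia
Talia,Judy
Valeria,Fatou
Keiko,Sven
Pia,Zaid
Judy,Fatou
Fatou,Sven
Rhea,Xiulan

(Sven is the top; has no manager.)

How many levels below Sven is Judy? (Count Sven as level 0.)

2

Chain from Judy up to Sven: Judy → Fatou → Sven. That is 2 steps up, so Judy is 2 levels below Sven.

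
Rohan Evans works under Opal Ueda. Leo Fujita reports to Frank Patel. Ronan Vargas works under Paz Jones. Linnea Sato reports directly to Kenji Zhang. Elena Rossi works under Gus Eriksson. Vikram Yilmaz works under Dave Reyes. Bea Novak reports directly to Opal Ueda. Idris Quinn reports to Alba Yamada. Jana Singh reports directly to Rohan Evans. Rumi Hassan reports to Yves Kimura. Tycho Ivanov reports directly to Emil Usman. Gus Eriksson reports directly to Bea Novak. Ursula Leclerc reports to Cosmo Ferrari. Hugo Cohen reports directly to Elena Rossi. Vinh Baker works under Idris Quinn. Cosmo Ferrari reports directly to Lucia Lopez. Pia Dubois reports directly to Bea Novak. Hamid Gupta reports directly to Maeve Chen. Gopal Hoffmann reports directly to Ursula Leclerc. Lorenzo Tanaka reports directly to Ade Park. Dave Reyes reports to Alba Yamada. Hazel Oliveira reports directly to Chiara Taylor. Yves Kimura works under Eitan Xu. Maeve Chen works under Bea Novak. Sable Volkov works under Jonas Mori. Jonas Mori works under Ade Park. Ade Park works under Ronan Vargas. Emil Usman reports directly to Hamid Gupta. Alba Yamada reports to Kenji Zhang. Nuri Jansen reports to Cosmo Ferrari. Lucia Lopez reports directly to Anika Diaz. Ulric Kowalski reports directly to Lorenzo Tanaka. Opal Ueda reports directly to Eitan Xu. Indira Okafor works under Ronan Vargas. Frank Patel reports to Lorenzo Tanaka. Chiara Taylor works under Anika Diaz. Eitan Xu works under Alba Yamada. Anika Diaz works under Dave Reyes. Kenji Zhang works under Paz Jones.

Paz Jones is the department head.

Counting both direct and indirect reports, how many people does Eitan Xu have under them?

Eitan Xu directly manages Opal Ueda, Yves Kimura. Under Opal Ueda: Rohan Evans, Jana Singh, Bea Novak, Gus Eriksson, Elena Rossi, Hugo Cohen, Maeve Chen, Hamid Gupta, Emil Usman, Tycho Ivanov, Pia Dubois (11). Under Yves Kimura: Rumi Hassan (1). So Eitan Xu's organization is 2 direct reports plus everyone under them: 12 + 2 = 14.

14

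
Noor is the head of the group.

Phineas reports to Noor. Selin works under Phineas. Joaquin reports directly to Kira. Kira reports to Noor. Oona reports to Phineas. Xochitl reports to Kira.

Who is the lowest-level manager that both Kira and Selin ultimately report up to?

Kira's chain of managers is Noor. Selin's chain of managers is Phineas, Noor. The first manager that appears in both chains is Noor.

Noor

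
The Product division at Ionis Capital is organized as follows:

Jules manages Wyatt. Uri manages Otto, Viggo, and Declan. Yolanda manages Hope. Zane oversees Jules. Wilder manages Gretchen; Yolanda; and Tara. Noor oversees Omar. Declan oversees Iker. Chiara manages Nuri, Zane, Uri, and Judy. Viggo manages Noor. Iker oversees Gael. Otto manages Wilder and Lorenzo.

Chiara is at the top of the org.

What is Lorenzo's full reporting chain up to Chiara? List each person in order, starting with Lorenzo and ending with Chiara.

Lorenzo reports to Otto. Otto reports to Uri. Uri reports to Chiara. Chiara is at the top.

Lorenzo -> Otto -> Uri -> Chiara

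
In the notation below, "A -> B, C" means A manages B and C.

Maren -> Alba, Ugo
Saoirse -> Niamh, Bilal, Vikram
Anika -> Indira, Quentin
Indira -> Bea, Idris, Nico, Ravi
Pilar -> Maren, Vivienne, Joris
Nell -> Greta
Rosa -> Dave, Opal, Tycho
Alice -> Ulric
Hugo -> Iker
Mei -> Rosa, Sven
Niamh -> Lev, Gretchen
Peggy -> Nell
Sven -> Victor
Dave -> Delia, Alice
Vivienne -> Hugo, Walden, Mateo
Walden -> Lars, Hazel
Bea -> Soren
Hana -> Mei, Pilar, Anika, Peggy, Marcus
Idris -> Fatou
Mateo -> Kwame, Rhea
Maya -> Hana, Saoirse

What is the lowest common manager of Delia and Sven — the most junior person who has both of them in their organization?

Mei

Delia's chain of managers is Dave, Rosa, Mei, Hana, Maya. Sven's chain of managers is Mei, Hana, Maya. The first manager that appears in both chains is Mei.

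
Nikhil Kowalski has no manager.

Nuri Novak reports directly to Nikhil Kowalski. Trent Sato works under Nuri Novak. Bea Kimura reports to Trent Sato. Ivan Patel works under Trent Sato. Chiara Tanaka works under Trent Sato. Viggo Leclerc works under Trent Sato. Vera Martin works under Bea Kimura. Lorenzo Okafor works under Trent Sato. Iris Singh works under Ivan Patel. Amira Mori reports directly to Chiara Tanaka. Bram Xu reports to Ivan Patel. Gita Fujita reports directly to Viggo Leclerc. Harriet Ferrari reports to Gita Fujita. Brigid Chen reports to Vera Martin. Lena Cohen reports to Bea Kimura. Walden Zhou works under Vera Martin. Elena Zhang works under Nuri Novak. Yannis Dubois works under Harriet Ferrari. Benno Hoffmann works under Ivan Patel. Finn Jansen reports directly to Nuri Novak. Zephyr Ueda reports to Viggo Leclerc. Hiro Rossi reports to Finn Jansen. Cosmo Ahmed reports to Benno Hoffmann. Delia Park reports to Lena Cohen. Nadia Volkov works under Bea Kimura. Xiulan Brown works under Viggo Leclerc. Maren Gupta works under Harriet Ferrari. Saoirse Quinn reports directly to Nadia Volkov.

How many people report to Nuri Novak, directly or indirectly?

Nuri Novak directly manages Trent Sato, Elena Zhang, Finn Jansen. Under Trent Sato: Lorenzo Okafor, Viggo Leclerc, Xiulan Brown, Zephyr Ueda, Gita Fujita, Harriet Ferrari, Maren Gupta, Yannis Dubois, Chiara Tanaka, Amira Mori, Ivan Patel, Benno Hoffmann, Cosmo Ahmed, Bram Xu, Iris Singh, Bea Kimura, Nadia Volkov, Saoirse Quinn, Lena Cohen, Delia Park, Vera Martin, Walden Zhou, Brigid Chen (23). Elena Zhang has no reports. Under Finn Jansen: Hiro Rossi (1). So Nuri Novak's organization is 3 direct reports plus everyone under them: 24 + 1 + 2 = 27.

27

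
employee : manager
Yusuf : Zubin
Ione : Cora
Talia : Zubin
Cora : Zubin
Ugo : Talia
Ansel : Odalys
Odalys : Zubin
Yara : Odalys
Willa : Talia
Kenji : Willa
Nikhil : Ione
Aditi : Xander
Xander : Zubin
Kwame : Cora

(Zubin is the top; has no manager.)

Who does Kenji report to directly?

Willa

Kenji reports directly to Willa.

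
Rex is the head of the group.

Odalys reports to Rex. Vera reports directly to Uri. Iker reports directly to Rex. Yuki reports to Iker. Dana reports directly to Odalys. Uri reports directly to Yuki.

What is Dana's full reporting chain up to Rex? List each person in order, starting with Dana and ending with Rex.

Dana -> Odalys -> Rex

Dana reports to Odalys. Odalys reports to Rex. Rex is at the top.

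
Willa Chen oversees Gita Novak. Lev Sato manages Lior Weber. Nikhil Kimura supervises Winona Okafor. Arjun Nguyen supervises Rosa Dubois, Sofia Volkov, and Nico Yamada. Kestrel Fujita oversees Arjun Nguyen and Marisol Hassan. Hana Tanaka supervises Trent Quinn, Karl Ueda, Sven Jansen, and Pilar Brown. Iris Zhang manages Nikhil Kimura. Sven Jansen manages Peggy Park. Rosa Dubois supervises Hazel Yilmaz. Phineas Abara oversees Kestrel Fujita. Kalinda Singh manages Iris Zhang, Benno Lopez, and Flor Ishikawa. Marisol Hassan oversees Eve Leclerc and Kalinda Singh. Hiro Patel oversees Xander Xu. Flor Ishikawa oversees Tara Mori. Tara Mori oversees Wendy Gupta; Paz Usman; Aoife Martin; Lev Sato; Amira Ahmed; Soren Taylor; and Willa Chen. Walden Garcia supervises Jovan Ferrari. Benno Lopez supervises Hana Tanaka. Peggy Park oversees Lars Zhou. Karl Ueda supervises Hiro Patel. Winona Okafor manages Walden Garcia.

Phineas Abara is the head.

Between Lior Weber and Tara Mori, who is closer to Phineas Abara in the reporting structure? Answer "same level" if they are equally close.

Tara Mori

Lior Weber is 7 levels below Phineas Abara; Tara Mori is 5. Tara Mori is higher.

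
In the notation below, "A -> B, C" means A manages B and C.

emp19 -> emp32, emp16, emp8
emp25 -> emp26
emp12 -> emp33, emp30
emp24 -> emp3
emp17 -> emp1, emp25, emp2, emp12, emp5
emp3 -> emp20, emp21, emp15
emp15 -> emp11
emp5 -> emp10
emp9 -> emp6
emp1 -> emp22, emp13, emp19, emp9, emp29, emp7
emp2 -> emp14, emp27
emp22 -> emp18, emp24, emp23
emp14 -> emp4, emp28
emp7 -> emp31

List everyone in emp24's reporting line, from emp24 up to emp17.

emp24 reports to emp22. emp22 reports to emp1. emp1 reports to emp17. emp17 is at the top.

emp24 -> emp22 -> emp1 -> emp17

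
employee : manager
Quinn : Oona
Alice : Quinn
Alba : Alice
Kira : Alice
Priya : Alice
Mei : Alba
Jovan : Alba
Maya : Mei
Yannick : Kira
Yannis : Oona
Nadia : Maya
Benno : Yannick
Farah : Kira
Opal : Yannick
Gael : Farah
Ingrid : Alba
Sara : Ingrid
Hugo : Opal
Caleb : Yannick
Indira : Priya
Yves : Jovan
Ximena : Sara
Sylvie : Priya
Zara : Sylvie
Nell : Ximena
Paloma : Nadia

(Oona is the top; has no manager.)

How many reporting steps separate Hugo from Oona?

6

Chain from Hugo up to Oona: Hugo → Opal → Yannick → Kira → Alice → Quinn → Oona. That is 6 steps up, so Hugo is 6 levels below Oona.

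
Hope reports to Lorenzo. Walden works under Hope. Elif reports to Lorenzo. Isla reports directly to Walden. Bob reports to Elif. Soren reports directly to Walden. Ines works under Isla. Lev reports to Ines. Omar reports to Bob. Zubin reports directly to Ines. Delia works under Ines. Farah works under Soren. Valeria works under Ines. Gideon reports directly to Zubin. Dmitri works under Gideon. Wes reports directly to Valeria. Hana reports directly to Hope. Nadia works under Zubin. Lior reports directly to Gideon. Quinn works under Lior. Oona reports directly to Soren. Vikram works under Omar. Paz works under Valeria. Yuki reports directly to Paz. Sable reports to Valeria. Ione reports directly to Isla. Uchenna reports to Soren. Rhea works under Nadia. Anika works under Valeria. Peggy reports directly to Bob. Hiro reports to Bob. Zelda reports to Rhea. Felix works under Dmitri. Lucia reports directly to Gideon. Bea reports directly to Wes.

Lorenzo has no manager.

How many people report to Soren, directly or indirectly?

Soren directly manages Farah, Oona, Uchenna. Farah has no reports. Oona has no reports. Uchenna has no reports. So Soren's organization is 3 direct reports plus everyone under them: 1 + 1 + 1 = 3.

3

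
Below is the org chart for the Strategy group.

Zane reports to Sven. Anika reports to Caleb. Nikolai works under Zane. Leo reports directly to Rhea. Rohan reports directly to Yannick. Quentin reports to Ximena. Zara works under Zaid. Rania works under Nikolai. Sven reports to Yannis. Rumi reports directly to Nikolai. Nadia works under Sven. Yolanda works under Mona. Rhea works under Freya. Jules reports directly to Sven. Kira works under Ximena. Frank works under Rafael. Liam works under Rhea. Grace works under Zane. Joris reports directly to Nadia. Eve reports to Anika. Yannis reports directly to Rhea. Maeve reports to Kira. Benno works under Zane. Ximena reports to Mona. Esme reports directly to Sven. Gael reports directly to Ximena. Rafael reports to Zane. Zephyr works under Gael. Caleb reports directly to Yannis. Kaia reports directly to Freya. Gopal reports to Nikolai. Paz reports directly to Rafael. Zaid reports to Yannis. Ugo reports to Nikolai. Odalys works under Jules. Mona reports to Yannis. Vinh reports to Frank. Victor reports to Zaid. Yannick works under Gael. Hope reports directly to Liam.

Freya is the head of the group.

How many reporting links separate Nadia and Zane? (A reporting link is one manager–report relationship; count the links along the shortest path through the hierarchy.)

2

Nadia is 1 level below Sven, and Zane is 1 level below Sven (their lowest common manager). The shortest path runs up from Nadia to Sven and back down to Zane: 1 + 1 = 2 links.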